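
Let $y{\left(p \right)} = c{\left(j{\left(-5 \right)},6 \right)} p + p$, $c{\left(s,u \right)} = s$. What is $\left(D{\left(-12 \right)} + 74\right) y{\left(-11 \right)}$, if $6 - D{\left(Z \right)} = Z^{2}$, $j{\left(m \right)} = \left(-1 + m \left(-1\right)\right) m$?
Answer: $-13376$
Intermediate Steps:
$j{\left(m \right)} = m \left(-1 - m\right)$ ($j{\left(m \right)} = \left(-1 - m\right) m = m \left(-1 - m\right)$)
$y{\left(p \right)} = - 19 p$ ($y{\left(p \right)} = \left(-1\right) \left(-5\right) \left(1 - 5\right) p + p = \left(-1\right) \left(-5\right) \left(-4\right) p + p = - 20 p + p = - 19 p$)
$D{\left(Z \right)} = 6 - Z^{2}$
$\left(D{\left(-12 \right)} + 74\right) y{\left(-11 \right)} = \left(\left(6 - \left(-12\right)^{2}\right) + 74\right) \left(\left(-19\right) \left(-11\right)\right) = \left(\left(6 - 144\right) + 74\right) 209 = \left(-138 + 74\right) 209 = \left(-64\right) 209 = -13376$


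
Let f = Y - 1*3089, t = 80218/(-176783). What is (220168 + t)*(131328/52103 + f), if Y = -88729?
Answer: -186196896596017941876/9210924649 ≈ -2.0215e+10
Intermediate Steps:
t = -80218/176783 (t = 80218*(-1/176783) = -80218/176783 ≈ -0.45377)
f = -91818 (f = -88729 - 1*3089 = -88729 - 3089 = -91818)
(220168 + t)*(131328/52103 + f) = (220168 - 80218/176783)*(131328/52103 - 91818) = 38921879326*(131328*(1/52103) - 91818)/176783 = 38921879326*(131328/52103 - 91818)/176783 = (38921879326/176783)*(-4783861926/52103) = -186196896596017941876/9210924649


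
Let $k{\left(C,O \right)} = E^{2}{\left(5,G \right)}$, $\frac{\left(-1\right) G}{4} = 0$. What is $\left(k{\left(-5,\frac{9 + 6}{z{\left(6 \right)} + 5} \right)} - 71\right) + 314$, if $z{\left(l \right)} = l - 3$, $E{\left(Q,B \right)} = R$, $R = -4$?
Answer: $259$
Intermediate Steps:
$G = 0$ ($G = \left(-4\right) 0 = 0$)
$E{\left(Q,B \right)} = -4$
$z{\left(l \right)} = -3 + l$
$k{\left(C,O \right)} = 16$ ($k{\left(C,O \right)} = \left(-4\right)^{2} = 16$)
$\left(k{\left(-5,\frac{9 + 6}{z{\left(6 \right)} + 5} \right)} - 71\right) + 314 = \left(16 - 71\right) + 314 = -55 + 314 = 259$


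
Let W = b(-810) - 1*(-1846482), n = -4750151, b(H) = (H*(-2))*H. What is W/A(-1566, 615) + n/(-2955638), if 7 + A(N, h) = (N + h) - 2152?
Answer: -111740800879/656573870 ≈ -170.19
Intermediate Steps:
b(H) = -2*H**2 (b(H) = (-2*H)*H = -2*H**2)
A(N, h) = -2159 + N + h (A(N, h) = -7 + ((N + h) - 2152) = -7 + (-2152 + N + h) = -2159 + N + h)
W = 534282 (W = -2*(-810)**2 - 1*(-1846482) = -2*656100 + 1846482 = -1312200 + 1846482 = 534282)
W/A(-1566, 615) + n/(-2955638) = 534282/(-2159 - 1566 + 615) - 4750151/(-2955638) = 534282/(-3110) - 4750151*(-1/2955638) = 534282*(-1/3110) + 678593/422234 = -267141/1555 + 678593/422234 = -111740800879/656573870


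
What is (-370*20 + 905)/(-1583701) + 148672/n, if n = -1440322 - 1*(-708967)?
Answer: -230701844347/1158247644855 ≈ -0.19918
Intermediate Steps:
n = -731355 (n = -1440322 + 708967 = -731355)
(-370*20 + 905)/(-1583701) + 148672/n = (-370*20 + 905)/(-1583701) + 148672/(-731355) = (-7400 + 905)*(-1/1583701) + 148672*(-1/731355) = -6495*(-1/1583701) - 148672/731355 = 6495/1583701 - 148672/731355 = -230701844347/1158247644855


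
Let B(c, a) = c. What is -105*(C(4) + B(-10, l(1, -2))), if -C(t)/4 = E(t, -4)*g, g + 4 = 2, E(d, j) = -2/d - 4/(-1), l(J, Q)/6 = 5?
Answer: -1890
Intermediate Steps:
l(J, Q) = 30 (l(J, Q) = 6*5 = 30)
E(d, j) = 4 - 2/d (E(d, j) = -2/d - 4*(-1) = -2/d + 4 = 4 - 2/d)
g = -2 (g = -4 + 2 = -2)
C(t) = 32 - 16/t (C(t) = -4*(4 - 2/t)*(-2) = -4*(-8 + 4/t) = 32 - 16/t)
-105*(C(4) + B(-10, l(1, -2))) = -105*((32 - 16/4) - 10) = -105*((32 - 16*¼) - 10) = -105*((32 - 4) - 10) = -105*(28 - 10) = -105*18 = -1890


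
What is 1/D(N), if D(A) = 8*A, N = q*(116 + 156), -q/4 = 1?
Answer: -1/8704 ≈ -0.00011489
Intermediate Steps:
q = -4 (q = -4*1 = -4)
N = -1088 (N = -4*(116 + 156) = -4*272 = -1088)
1/D(N) = 1/(8*(-1088)) = 1/(-8704) = -1/8704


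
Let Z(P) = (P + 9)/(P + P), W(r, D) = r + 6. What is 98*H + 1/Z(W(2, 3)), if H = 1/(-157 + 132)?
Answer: -1266/425 ≈ -2.9788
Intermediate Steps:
W(r, D) = 6 + r
Z(P) = (9 + P)/(2*P) (Z(P) = (9 + P)/((2*P)) = (9 + P)*(1/(2*P)) = (9 + P)/(2*P))
H = -1/25 (H = 1/(-25) = -1/25 ≈ -0.040000)
98*H + 1/Z(W(2, 3)) = 98*(-1/25) + 1/((9 + (6 + 2))/(2*(6 + 2))) = -98/25 + 1/((1/2)*(9 + 8)/8) = -98/25 + 1/((1/2)*(1/8)*17) = -98/25 + 1/(17/16) = -98/25 + 16/17 = -1266/425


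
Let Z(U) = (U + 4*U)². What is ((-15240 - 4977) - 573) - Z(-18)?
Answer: -28890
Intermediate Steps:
Z(U) = 25*U² (Z(U) = (5*U)² = 25*U²)
((-15240 - 4977) - 573) - Z(-18) = ((-15240 - 4977) - 573) - 25*(-18)² = (-20217 - 573) - 25*324 = -20790 - 1*8100 = -20790 - 8100 = -28890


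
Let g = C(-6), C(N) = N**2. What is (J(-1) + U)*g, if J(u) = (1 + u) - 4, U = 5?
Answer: 36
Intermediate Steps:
J(u) = -3 + u
g = 36 (g = (-6)**2 = 36)
(J(-1) + U)*g = ((-3 - 1) + 5)*36 = (-4 + 5)*36 = 1*36 = 36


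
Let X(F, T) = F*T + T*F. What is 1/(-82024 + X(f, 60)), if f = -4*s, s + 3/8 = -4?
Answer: -1/79924 ≈ -1.2512e-5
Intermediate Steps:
s = -35/8 (s = -3/8 - 4 = -35/8 ≈ -4.3750)
f = 35/2 (f = -4*(-35/8) = 35/2 ≈ 17.500)
X(F, T) = 2*F*T (X(F, T) = F*T + F*T = 2*F*T)
1/(-82024 + X(f, 60)) = 1/(-82024 + 2*(35/2)*60) = 1/(-82024 + 2100) = 1/(-79924) = -1/79924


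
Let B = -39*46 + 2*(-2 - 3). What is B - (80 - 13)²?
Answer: -6293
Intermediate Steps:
B = -1804 (B = -1794 + 2*(-5) = -1794 - 10 = -1804)
B - (80 - 13)² = -1804 - (80 - 13)² = -1804 - 1*67² = -1804 - 1*4489 = -1804 - 4489 = -6293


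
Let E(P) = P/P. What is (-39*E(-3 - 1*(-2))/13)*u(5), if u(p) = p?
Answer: -15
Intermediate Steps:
E(P) = 1
(-39*E(-3 - 1*(-2))/13)*u(5) = -39/13*5 = -39*1/13*5 = -3*5 = -15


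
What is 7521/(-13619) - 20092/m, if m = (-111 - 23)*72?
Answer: 50267585/32849028 ≈ 1.5303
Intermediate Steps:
m = -9648 (m = -134*72 = -9648)
7521/(-13619) - 20092/m = 7521/(-13619) - 20092/(-9648) = 7521*(-1/13619) - 20092*(-1/9648) = -7521/13619 + 5023/2412 = 50267585/32849028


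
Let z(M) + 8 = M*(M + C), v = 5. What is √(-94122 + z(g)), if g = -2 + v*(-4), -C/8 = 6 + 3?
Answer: I*√92062 ≈ 303.42*I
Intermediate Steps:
C = -72 (C = -8*(6 + 3) = -8*9 = -72)
g = -22 (g = -2 + 5*(-4) = -2 - 20 = -22)
z(M) = -8 + M*(-72 + M) (z(M) = -8 + M*(M - 72) = -8 + M*(-72 + M))
√(-94122 + z(g)) = √(-94122 + (-8 + (-22)² - 72*(-22))) = √(-94122 + (-8 + 484 + 1584)) = √(-94122 + 2060) = √(-92062) = I*√92062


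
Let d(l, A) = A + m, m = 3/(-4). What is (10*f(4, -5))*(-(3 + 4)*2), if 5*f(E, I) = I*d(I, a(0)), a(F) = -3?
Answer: -525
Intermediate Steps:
m = -¾ (m = 3*(-¼) = -¾ ≈ -0.75000)
d(l, A) = -¾ + A (d(l, A) = A - ¾ = -¾ + A)
f(E, I) = -3*I/4 (f(E, I) = (I*(-¾ - 3))/5 = (I*(-15/4))/5 = (-15*I/4)/5 = -3*I/4)
(10*f(4, -5))*(-(3 + 4)*2) = (10*(-¾*(-5)))*(-(3 + 4)*2) = (10*(15/4))*(-7*2) = 75*(-1*14)/2 = (75/2)*(-14) = -525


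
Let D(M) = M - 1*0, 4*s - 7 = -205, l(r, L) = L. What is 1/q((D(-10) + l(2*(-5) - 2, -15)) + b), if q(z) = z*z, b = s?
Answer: 4/22201 ≈ 0.00018017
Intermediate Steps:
s = -99/2 (s = 7/4 + (¼)*(-205) = 7/4 - 205/4 = -99/2 ≈ -49.500)
D(M) = M (D(M) = M + 0 = M)
b = -99/2 ≈ -49.500
q(z) = z²
1/q((D(-10) + l(2*(-5) - 2, -15)) + b) = 1/(((-10 - 15) - 99/2)²) = 1/((-25 - 99/2)²) = 1/((-149/2)²) = 1/(22201/4) = 4/22201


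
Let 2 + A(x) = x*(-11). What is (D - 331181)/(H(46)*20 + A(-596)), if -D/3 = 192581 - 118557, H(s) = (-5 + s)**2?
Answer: -553253/40174 ≈ -13.771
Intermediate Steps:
A(x) = -2 - 11*x (A(x) = -2 + x*(-11) = -2 - 11*x)
D = -222072 (D = -3*(192581 - 118557) = -3*74024 = -222072)
(D - 331181)/(H(46)*20 + A(-596)) = (-222072 - 331181)/((-5 + 46)**2*20 + (-2 - 11*(-596))) = -553253/(41**2*20 + (-2 + 6556)) = -553253/(1681*20 + 6554) = -553253/(33620 + 6554) = -553253/40174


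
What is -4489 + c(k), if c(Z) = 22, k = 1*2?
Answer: -4467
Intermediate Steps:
k = 2
-4489 + c(k) = -4489 + 22 = -4467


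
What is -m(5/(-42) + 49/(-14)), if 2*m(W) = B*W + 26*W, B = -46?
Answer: -760/21 ≈ -36.190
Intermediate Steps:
m(W) = -10*W (m(W) = (-46*W + 26*W)/2 = (-20*W)/2 = -10*W)
-m(5/(-42) + 49/(-14)) = -(-10)*(5/(-42) + 49/(-14)) = -(-10)*(5*(-1/42) + 49*(-1/14)) = -(-10)*(-5/42 - 7/2) = -(-10)*(-76)/21 = -1*760/21 = -760/21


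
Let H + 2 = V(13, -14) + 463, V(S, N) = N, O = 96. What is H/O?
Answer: 149/32 ≈ 4.6563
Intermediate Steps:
H = 447 (H = -2 + (-14 + 463) = -2 + 449 = 447)
H/O = 447/96 = 447*(1/96) = 149/32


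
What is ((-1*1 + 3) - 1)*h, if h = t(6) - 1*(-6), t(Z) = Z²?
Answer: 42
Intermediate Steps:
h = 42 (h = 6² - 1*(-6) = 36 + 6 = 42)
((-1*1 + 3) - 1)*h = ((-1*1 + 3) - 1)*42 = ((-1 + 3) - 1)*42 = (2 - 1)*42 = 1*42 = 42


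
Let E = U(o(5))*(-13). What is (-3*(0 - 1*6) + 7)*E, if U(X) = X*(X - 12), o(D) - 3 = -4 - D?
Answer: -35100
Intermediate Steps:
o(D) = -1 - D (o(D) = 3 + (-4 - D) = -1 - D)
U(X) = X*(-12 + X)
E = -1404 (E = ((-1 - 1*5)*(-12 + (-1 - 1*5)))*(-13) = ((-1 - 5)*(-12 + (-1 - 5)))*(-13) = -6*(-12 - 6)*(-13) = -6*(-18)*(-13) = 108*(-13) = -1404)
(-3*(0 - 1*6) + 7)*E = (-3*(0 - 1*6) + 7)*(-1404) = (-3*(0 - 6) + 7)*(-1404) = (-3*(-6) + 7)*(-1404) = (18 + 7)*(-1404) = 25*(-1404) = -35100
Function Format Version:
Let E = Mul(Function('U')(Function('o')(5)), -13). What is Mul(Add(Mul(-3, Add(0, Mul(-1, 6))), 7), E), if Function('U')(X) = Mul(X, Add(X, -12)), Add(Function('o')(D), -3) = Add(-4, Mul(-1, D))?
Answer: -35100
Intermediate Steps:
Function('o')(D) = Add(-1, Mul(-1, D)) (Function('o')(D) = Add(3, Add(-4, Mul(-1, D))) = Add(-1, Mul(-1, D)))
Function('U')(X) = Mul(X, Add(-12, X))
E = -1404 (E = Mul(Mul(Add(-1, Mul(-1, 5)), Add(-12, Add(-1, Mul(-1, 5)))), -13) = Mul(Mul(Add(-1, -5), Add(-12, Add(-1, -5))), -13) = Mul(Mul(-6, Add(-12, -6)), -13) = Mul(Mul(-6, -18), -13) = Mul(108, -13) = -1404)
Mul(Add(Mul(-3, Add(0, Mul(-1, 6))), 7), E) = Mul(Add(Mul(-3, Add(0, Mul(-1, 6))), 7), -1404) = Mul(Add(Mul(-3, Add(0, -6)), 7), -1404) = Mul(Add(Mul(-3, -6), 7), -1404) = Mul(Add(18, 7), -1404) = Mul(25, -1404) = -35100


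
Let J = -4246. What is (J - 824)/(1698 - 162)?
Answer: -845/256 ≈ -3.3008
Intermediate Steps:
(J - 824)/(1698 - 162) = (-4246 - 824)/(1698 - 162) = -5070/1536 = -5070*1/1536 = -845/256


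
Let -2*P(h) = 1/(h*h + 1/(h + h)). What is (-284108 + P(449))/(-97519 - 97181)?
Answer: 17144752862647/11749346665100 ≈ 1.4592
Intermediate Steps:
P(h) = -1/(2*(h**2 + 1/(2*h))) (P(h) = -1/(2*(h*h + 1/(h + h))) = -1/(2*(h**2 + 1/(2*h))))
(-284108 + P(449))/(-97519 - 97181) = (-284108 - 1*449/(1 + 2*449**3))/(-97519 - 97181) = (-284108 - 1*449/(1 + 2*90518849))/(-194700) = (-284108 - 1*449/(1 + 181037698))*(-1/194700) = (-284108 - 1*449/181037699)*(-1/194700) = (-284108 - 1*449*1/181037699)*(-1/194700) = (-284108 - 449/181037699)*(-1/194700) = -51434258587941/181037699*(-1/194700) = 17144752862647/11749346665100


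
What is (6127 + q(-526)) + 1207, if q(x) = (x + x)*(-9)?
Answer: 16802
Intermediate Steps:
q(x) = -18*x (q(x) = (2*x)*(-9) = -18*x)
(6127 + q(-526)) + 1207 = (6127 - 18*(-526)) + 1207 = (6127 + 9468) + 1207 = 15595 + 1207 = 16802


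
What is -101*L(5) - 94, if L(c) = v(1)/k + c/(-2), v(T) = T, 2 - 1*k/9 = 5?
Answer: 8761/54 ≈ 162.24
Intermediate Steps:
k = -27 (k = 18 - 9*5 = 18 - 45 = -27)
L(c) = -1/27 - c/2 (L(c) = 1/(-27) + c/(-2) = 1*(-1/27) + c*(-1/2) = -1/27 - c/2)
-101*L(5) - 94 = -101*(-1/27 - 1/2*5) - 94 = -101*(-1/27 - 5/2) - 94 = -101*(-137/54) - 94 = 13837/54 - 94 = 8761/54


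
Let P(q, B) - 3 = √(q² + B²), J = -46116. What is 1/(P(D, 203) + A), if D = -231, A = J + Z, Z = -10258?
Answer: -8053/453942153 - √1930/453942153 ≈ -1.7837e-5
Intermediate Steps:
A = -56374 (A = -46116 - 10258 = -56374)
P(q, B) = 3 + √(B² + q²) (P(q, B) = 3 + √(q² + B²) = 3 + √(B² + q²))
1/(P(D, 203) + A) = 1/((3 + √(203² + (-231)²)) - 56374) = 1/((3 + √(41209 + 53361)) - 56374) = 1/((3 + √94570) - 56374) = 1/((3 + 7*√1930) - 56374) = 1/(-56371 + 7*√1930)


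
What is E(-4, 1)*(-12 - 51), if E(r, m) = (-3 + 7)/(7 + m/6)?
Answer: -1512/43 ≈ -35.163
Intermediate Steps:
E(r, m) = 4/(7 + m/6) (E(r, m) = 4/(7 + m*(⅙)) = 4/(7 + m/6))
E(-4, 1)*(-12 - 51) = (24/(42 + 1))*(-12 - 51) = (24/43)*(-63) = -1512/43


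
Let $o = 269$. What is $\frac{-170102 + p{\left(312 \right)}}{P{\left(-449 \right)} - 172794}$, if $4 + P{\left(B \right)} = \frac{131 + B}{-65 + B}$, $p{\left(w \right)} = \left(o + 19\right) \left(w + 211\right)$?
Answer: $\frac{5005846}{44408927} \approx 0.11272$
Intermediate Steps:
$p{\left(w \right)} = 60768 + 288 w$ ($p{\left(w \right)} = \left(269 + 19\right) \left(w + 211\right) = 288 \left(211 + w\right) = 60768 + 288 w$)
$P{\left(B \right)} = -4 + \frac{131 + B}{-65 + B}$
$\frac{-170102 + p{\left(312 \right)}}{P{\left(-449 \right)} - 172794} = \frac{-170102 + \left(60768 + 288 \cdot 312\right)}{\frac{391 - -1347}{-65 - 449} - 172794} = \frac{-170102 + \left(60768 + 89856\right)}{\frac{391 + 1347}{-514} - 172794} = \frac{-170102 + 150624}{\left(- \frac{1}{514}\right) 1738 - 172794} = - \frac{19478}{- \frac{869}{257} - 172794} = - \frac{19478}{- \frac{44408927}{257}} = \left(-19478\right) \left(- \frac{257}{44408927}\right) = \frac{5005846}{44408927}$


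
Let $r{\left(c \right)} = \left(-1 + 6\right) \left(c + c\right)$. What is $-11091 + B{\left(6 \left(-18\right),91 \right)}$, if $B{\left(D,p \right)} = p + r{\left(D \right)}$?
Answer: $-12080$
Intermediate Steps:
$r{\left(c \right)} = 10 c$ ($r{\left(c \right)} = 5 \cdot 2 c = 10 c$)
$B{\left(D,p \right)} = p + 10 D$
$-11091 + B{\left(6 \left(-18\right),91 \right)} = -11091 + \left(91 + 10 \cdot 6 \left(-18\right)\right) = -11091 + \left(91 + 10 \left(-108\right)\right) = -11091 + \left(91 - 1080\right) = -11091 - 989 = -12080$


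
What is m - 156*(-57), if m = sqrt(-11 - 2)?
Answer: 8892 + I*sqrt(13) ≈ 8892.0 + 3.6056*I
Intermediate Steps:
m = I*sqrt(13) (m = sqrt(-13) = I*sqrt(13) ≈ 3.6056*I)
m - 156*(-57) = I*sqrt(13) - 156*(-57) = I*sqrt(13) + 8892 = 8892 + I*sqrt(13)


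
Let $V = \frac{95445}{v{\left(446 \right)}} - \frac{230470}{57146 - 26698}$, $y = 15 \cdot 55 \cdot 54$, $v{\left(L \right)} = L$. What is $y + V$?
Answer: $\frac{151945941535}{3394952} \approx 44756.0$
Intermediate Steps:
$y = 44550$ ($y = 825 \cdot 54 = 44550$)
$V = \frac{700829935}{3394952}$ ($V = \frac{95445}{446} - \frac{230470}{57146 - 26698} = 95445 \cdot \frac{1}{446} - \frac{230470}{57146 - 26698} = \frac{95445}{446} - \frac{230470}{30448} = \frac{95445}{446} - \frac{115235}{15224} = \frac{700829935}{3394952} \approx 206.43$)
$y + V = 44550 + \frac{700829935}{3394952} = \frac{151945941535}{3394952}$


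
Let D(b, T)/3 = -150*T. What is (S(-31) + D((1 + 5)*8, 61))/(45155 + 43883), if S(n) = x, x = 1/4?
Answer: -109799/356152 ≈ -0.30829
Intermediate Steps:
x = 1/4 ≈ 0.25000
S(n) = 1/4
D(b, T) = -450*T (D(b, T) = 3*(-150*T) = -450*T)
(S(-31) + D((1 + 5)*8, 61))/(45155 + 43883) = (1/4 - 450*61)/(45155 + 43883) = (1/4 - 27450)/89038 = -109799/4*1/89038 = -109799/356152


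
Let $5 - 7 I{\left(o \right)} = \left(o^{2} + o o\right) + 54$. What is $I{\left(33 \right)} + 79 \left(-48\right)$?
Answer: $- \frac{28771}{7} \approx -4110.1$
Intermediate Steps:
$I{\left(o \right)} = -7 - \frac{2 o^{2}}{7}$ ($I{\left(o \right)} = \frac{5}{7} - \frac{\left(o^{2} + o o\right) + 54}{7} = \frac{5}{7} - \frac{\left(o^{2} + o^{2}\right) + 54}{7} = \frac{5}{7} - \frac{2 o^{2} + 54}{7} = \frac{5}{7} - \frac{54 + 2 o^{2}}{7} = \frac{5}{7} - \left(\frac{54}{7} + \frac{2 o^{2}}{7}\right) = -7 - \frac{2 o^{2}}{7}$)
$I{\left(33 \right)} + 79 \left(-48\right) = \left(-7 - \frac{2 \cdot 33^{2}}{7}\right) + 79 \left(-48\right) = \left(-7 - \frac{2178}{7}\right) - 3792 = - \frac{2227}{7} - 3792 = - \frac{28771}{7}$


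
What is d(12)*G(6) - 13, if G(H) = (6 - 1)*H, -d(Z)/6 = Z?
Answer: -2173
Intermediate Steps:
d(Z) = -6*Z
G(H) = 5*H
d(12)*G(6) - 13 = (-6*12)*(5*6) - 13 = -72*30 - 13 = -2160 - 13 = -2173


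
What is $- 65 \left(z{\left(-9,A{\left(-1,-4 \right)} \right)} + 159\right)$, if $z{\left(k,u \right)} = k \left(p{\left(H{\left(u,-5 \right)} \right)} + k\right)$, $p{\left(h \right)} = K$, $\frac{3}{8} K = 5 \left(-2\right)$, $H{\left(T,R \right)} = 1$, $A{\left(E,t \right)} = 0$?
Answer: $-31200$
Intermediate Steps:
$K = - \frac{80}{3}$ ($K = \frac{8 \cdot 5 \left(-2\right)}{3} = \frac{8}{3} \left(-10\right) = - \frac{80}{3} \approx -26.667$)
$p{\left(h \right)} = - \frac{80}{3}$
$z{\left(k,u \right)} = k \left(- \frac{80}{3} + k\right)$
$- 65 \left(z{\left(-9,A{\left(-1,-4 \right)} \right)} + 159\right) = - 65 \left(\frac{1}{3} \left(-9\right) \left(-80 + 3 \left(-9\right)\right) + 159\right) = - 65 \left(\frac{1}{3} \left(-9\right) \left(-80 - 27\right) + 159\right) = - 65 \left(\frac{1}{3} \left(-9\right) \left(-107\right) + 159\right) = - 65 \left(321 + 159\right) = \left(-65\right) 480 = -31200$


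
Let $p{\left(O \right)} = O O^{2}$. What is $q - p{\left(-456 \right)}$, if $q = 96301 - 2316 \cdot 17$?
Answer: $94875745$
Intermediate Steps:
$q = 56929$ ($q = 96301 - 39372 = 56929$)
$p{\left(O \right)} = O^{3}$
$q - p{\left(-456 \right)} = 56929 - \left(-456\right)^{3} = 56929 - -94818816 = 56929 + 94818816 = 94875745$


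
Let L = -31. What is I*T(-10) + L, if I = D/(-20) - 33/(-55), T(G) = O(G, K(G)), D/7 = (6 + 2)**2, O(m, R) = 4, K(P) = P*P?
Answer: -591/5 ≈ -118.20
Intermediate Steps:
K(P) = P**2
D = 448 (D = 7*(6 + 2)**2 = 7*8**2 = 7*64 = 448)
T(G) = 4
I = -109/5 (I = 448/(-20) - 33/(-55) = 448*(-1/20) - 33*(-1/55) = -112/5 + 3/5 = -109/5 ≈ -21.800)
I*T(-10) + L = -109/5*4 - 31 = -436/5 - 31 = -591/5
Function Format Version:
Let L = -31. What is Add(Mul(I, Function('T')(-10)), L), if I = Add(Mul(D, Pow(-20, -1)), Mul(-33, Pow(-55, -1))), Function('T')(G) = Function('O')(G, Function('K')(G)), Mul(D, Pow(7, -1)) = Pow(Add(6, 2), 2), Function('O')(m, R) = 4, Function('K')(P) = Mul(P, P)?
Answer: Rational(-591, 5) ≈ -118.20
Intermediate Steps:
Function('K')(P) = Pow(P, 2)
D = 448 (D = Mul(7, Pow(Add(6, 2), 2)) = Mul(7, Pow(8, 2)) = Mul(7, 64) = 448)
Function('T')(G) = 4
I = Rational(-109, 5) (I = Add(Mul(448, Pow(-20, -1)), Mul(-33, Pow(-55, -1))) = Add(Mul(448, Rational(-1, 20)), Mul(-33, Rational(-1, 55))) = Add(Rational(-112, 5), Rational(3, 5)) = Rational(-109, 5) ≈ -21.800)
Add(Mul(I, Function('T')(-10)), L) = Add(Mul(Rational(-109, 5), 4), -31) = Add(Rational(-436, 5), -31) = Rational(-591, 5)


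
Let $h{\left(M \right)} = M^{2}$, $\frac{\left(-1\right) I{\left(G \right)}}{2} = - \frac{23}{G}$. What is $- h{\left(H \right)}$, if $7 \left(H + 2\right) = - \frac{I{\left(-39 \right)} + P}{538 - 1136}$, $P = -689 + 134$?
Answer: $- \frac{121242543601}{26651868516} \approx -4.5491$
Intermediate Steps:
$I{\left(G \right)} = \frac{46}{G}$ ($I{\left(G \right)} = - 2 \left(- \frac{23}{G}\right) = \frac{46}{G}$)
$P = -555$
$H = - \frac{348199}{163254}$ ($H = -2 + \frac{\left(-1\right) \frac{\frac{46}{-39} - 555}{538 - 1136}}{7} = -2 + \frac{\left(-1\right) \frac{46 \left(- \frac{1}{39}\right) - 555}{-598}}{7} = -2 + \frac{\left(-1\right) \left(- \frac{46}{39} - 555\right) \left(- \frac{1}{598}\right)}{7} = -2 + \frac{\left(-1\right) \left(\left(- \frac{21691}{39}\right) \left(- \frac{1}{598}\right)\right)}{7} = -2 + \frac{\left(-1\right) \frac{21691}{23322}}{7} = -2 + \frac{1}{7} \left(- \frac{21691}{23322}\right) = -2 - \frac{21691}{163254} = - \frac{348199}{163254} \approx -2.1329$)
$- h{\left(H \right)} = - \left(- \frac{348199}{163254}\right)^{2} = \left(-1\right) \frac{121242543601}{26651868516} = - \frac{121242543601}{26651868516}$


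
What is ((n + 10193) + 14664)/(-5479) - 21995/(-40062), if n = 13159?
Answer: -1402486387/219499698 ≈ -6.3895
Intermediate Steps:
((n + 10193) + 14664)/(-5479) - 21995/(-40062) = ((13159 + 10193) + 14664)/(-5479) - 21995/(-40062) = (23352 + 14664)*(-1/5479) - 21995*(-1/40062) = 38016*(-1/5479) + 21995/40062 = -38016/5479 + 21995/40062 = -1402486387/219499698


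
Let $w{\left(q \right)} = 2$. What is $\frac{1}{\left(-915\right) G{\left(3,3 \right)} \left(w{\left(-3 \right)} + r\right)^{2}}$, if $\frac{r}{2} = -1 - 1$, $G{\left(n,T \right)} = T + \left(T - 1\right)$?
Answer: $- \frac{1}{18300} \approx -5.4645 \cdot 10^{-5}$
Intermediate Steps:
$G{\left(n,T \right)} = -1 + 2 T$ ($G{\left(n,T \right)} = T + \left(-1 + T\right) = -1 + 2 T$)
$r = -4$ ($r = 2 \left(-1 - 1\right) = 2 \left(-2\right) = -4$)
$\frac{1}{\left(-915\right) G{\left(3,3 \right)} \left(w{\left(-3 \right)} + r\right)^{2}} = \frac{1}{\left(-915\right) \left(-1 + 2 \cdot 3\right) \left(2 - 4\right)^{2}} = - \frac{1}{915 \left(-1 + 6\right) \left(-2\right)^{2}} = - \frac{1}{915 \cdot 5 \cdot 4} = - \frac{1}{915 \cdot 20} = \left(- \frac{1}{915}\right) \frac{1}{20} = - \frac{1}{18300}$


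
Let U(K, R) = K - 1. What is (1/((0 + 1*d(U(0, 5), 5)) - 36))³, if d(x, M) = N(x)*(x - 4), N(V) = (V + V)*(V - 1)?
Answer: -1/175616 ≈ -5.6942e-6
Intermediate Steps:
N(V) = 2*V*(-1 + V) (N(V) = (2*V)*(-1 + V) = 2*V*(-1 + V))
U(K, R) = -1 + K
d(x, M) = 2*x*(-1 + x)*(-4 + x) (d(x, M) = (2*x*(-1 + x))*(x - 4) = (2*x*(-1 + x))*(-4 + x) = 2*x*(-1 + x)*(-4 + x))
(1/((0 + 1*d(U(0, 5), 5)) - 36))³ = (1/((0 + 1*(2*(-1 + 0)*(-1 + (-1 + 0))*(-4 + (-1 + 0)))) - 36))³ = (1/((0 + 1*(2*(-1)*(-1 - 1)*(-4 - 1))) - 36))³ = (1/((0 + 1*(2*(-1)*(-2)*(-5))) - 36))³ = (1/((0 + 1*(-20)) - 36))³ = (1/((0 - 20) - 36))³ = (1/(-20 - 36))³ = (1/(-56))³ = (-1/56)³ = -1/175616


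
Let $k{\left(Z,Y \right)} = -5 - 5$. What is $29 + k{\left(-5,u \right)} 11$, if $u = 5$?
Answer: $-81$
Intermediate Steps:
$k{\left(Z,Y \right)} = -10$ ($k{\left(Z,Y \right)} = -5 - 5 = -10$)
$29 + k{\left(-5,u \right)} 11 = 29 - 110 = -81$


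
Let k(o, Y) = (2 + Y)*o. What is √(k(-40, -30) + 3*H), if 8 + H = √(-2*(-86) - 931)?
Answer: √(1096 + 3*I*√759) ≈ 33.129 + 1.2474*I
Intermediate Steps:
k(o, Y) = o*(2 + Y)
H = -8 + I*√759 (H = -8 + √(-2*(-86) - 931) = -8 + √(172 - 931) = -8 + √(-759) = -8 + I*√759 ≈ -8.0 + 27.55*I)
√(k(-40, -30) + 3*H) = √(-40*(2 - 30) + 3*(-8 + I*√759)) = √(-40*(-28) + (-24 + 3*I*√759)) = √(1120 + (-24 + 3*I*√759)) = √(1096 + 3*I*√759)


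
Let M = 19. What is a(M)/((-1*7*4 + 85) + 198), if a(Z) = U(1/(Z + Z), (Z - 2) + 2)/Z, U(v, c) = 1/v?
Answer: 2/255 ≈ 0.0078431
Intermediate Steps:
a(Z) = 2 (a(Z) = 1/((1/(Z + Z))*Z) = 1/((1/(2*Z))*Z) = 1/(((1/(2*Z)))*Z) = (2*Z)/Z = 2)
a(M)/((-1*7*4 + 85) + 198) = 2/((-1*7*4 + 85) + 198) = 2/((-7*4 + 85) + 198) = 2/((-28 + 85) + 198) = 2/(57 + 198) = 2/255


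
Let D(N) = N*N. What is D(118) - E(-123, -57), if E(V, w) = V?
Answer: 14047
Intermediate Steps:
D(N) = N²
D(118) - E(-123, -57) = 118² - 1*(-123) = 13924 + 123 = 14047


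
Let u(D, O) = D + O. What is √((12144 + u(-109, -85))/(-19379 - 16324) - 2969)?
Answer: I*√420558160819/11901 ≈ 54.492*I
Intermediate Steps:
√((12144 + u(-109, -85))/(-19379 - 16324) - 2969) = √((12144 + (-109 - 85))/(-19379 - 16324) - 2969) = √((12144 - 194)/(-35703) - 2969) = √(11950*(-1/35703) - 2969) = √(-11950/35703 - 2969) = √(-106014157/35703) = I*√420558160819/11901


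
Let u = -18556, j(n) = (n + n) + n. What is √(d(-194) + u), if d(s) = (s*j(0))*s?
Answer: 2*I*√4639 ≈ 136.22*I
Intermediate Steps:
j(n) = 3*n (j(n) = 2*n + n = 3*n)
d(s) = 0 (d(s) = (s*(3*0))*s = (s*0)*s = 0*s = 0)
√(d(-194) + u) = √(0 - 18556) = √(-18556) = 2*I*√4639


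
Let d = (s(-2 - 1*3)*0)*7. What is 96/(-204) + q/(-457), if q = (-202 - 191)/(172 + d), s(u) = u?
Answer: -622151/1336268 ≈ -0.46559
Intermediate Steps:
d = 0 (d = ((-2 - 1*3)*0)*7 = ((-2 - 3)*0)*7 = -5*0*7 = 0*7 = 0)
q = -393/172 (q = (-202 - 191)/(172 + 0) = -393/172 ≈ -2.2849)
96/(-204) + q/(-457) = 96/(-204) - 393/172/(-457) = 96*(-1/204) - 393/172*(-1/457) = -8/17 + 393/78604 = -622151/1336268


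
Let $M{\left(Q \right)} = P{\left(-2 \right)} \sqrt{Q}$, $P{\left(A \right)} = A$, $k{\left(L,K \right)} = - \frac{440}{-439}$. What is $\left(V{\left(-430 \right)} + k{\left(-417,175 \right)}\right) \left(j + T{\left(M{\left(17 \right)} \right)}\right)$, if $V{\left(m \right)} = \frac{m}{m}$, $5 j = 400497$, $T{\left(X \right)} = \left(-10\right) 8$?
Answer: $\frac{351685263}{2195} \approx 1.6022 \cdot 10^{5}$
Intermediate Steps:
$k{\left(L,K \right)} = \frac{440}{439}$ ($k{\left(L,K \right)} = \left(-440\right) \left(- \frac{1}{439}\right) = \frac{440}{439}$)
$M{\left(Q \right)} = - 2 \sqrt{Q}$
$T{\left(X \right)} = -80$
$j = \frac{400497}{5}$ ($j = \frac{1}{5} \cdot 400497 = \frac{400497}{5} \approx 80099.0$)
$V{\left(m \right)} = 1$
$\left(V{\left(-430 \right)} + k{\left(-417,175 \right)}\right) \left(j + T{\left(M{\left(17 \right)} \right)}\right) = \left(1 + \frac{440}{439}\right) \left(\frac{400497}{5} - 80\right) = \frac{879}{439} \cdot \frac{400097}{5} = \frac{351685263}{2195}$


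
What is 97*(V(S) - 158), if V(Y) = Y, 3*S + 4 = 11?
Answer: -45299/3 ≈ -15100.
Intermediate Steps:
S = 7/3 (S = -4/3 + (⅓)*11 = -4/3 + 11/3 = 7/3 ≈ 2.3333)
97*(V(S) - 158) = 97*(7/3 - 158) = 97*(-467/3) = -45299/3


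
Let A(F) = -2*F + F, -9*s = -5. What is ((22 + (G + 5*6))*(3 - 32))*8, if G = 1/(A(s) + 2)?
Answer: -158920/13 ≈ -12225.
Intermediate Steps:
s = 5/9 (s = -⅑*(-5) = 5/9 ≈ 0.55556)
A(F) = -F
G = 9/13 (G = 1/(-1*5/9 + 2) = 1/(-5/9 + 2) = 1/(13/9) = 9/13 ≈ 0.69231)
((22 + (G + 5*6))*(3 - 32))*8 = ((22 + (9/13 + 5*6))*(3 - 32))*8 = ((22 + (9/13 + 30))*(-29))*8 = ((22 + 399/13)*(-29))*8 = ((685/13)*(-29))*8 = -19865/13*8 = -158920/13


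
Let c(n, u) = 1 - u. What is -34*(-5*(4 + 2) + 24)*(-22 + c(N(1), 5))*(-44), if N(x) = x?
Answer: 233376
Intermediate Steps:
-34*(-5*(4 + 2) + 24)*(-22 + c(N(1), 5))*(-44) = -34*(-5*(4 + 2) + 24)*(-22 + (1 - 1*5))*(-44) = -34*(-5*6 + 24)*(-22 + (1 - 5))*(-44) = -34*(-30 + 24)*(-22 - 4)*(-44) = -(-204)*(-26)*(-44) = -34*156*(-44) = -5304*(-44) = 233376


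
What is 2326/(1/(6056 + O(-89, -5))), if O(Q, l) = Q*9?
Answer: 12223130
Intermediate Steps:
O(Q, l) = 9*Q
2326/(1/(6056 + O(-89, -5))) = 2326/(1/(6056 + 9*(-89))) = 2326/(1/(6056 - 801)) = 2326/(1/5255) = 2326*5255 = 12223130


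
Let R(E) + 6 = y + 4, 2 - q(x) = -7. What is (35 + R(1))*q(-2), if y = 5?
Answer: 342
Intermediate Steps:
q(x) = 9 (q(x) = 2 - 1*(-7) = 2 + 7 = 9)
R(E) = 3 (R(E) = -6 + (5 + 4) = -6 + 9 = 3)
(35 + R(1))*q(-2) = (35 + 3)*9 = 38*9 = 342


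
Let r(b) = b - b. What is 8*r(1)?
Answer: 0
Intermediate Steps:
r(b) = 0
8*r(1) = 8*0 = 0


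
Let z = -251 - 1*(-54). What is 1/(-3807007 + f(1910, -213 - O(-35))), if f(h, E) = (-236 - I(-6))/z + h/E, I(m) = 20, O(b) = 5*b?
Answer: -3743/14249810472 ≈ -2.6267e-7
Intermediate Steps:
z = -197 (z = -251 + 54 = -197)
f(h, E) = 256/197 + h/E (f(h, E) = (-236 - 1*20)/(-197) + h/E = (-236 - 20)*(-1/197) + h/E = -256*(-1/197) + h/E = 256/197 + h/E)
1/(-3807007 + f(1910, -213 - O(-35))) = 1/(-3807007 + (256/197 + 1910/(-213 - 5*(-35)))) = 1/(-3807007 + (256/197 + 1910/(-213 - 1*(-175)))) = 1/(-3807007 + (256/197 + 1910/(-213 + 175))) = 1/(-3807007 + (256/197 + 1910/(-38))) = 1/(-3807007 + (256/197 + 1910*(-1/38))) = 1/(-3807007 + (256/197 - 955/19)) = 1/(-3807007 - 183271/3743) = 1/(-14249810472/3743) = -3743/14249810472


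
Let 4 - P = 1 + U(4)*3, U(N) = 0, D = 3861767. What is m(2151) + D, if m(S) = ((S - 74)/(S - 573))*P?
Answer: 2031291519/526 ≈ 3.8618e+6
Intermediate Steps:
P = 3 (P = 4 - (1 + 0*3) = 4 - (1 + 0) = 4 - 1*1 = 4 - 1 = 3)
m(S) = 3*(-74 + S)/(-573 + S) (m(S) = ((S - 74)/(S - 573))*3 = ((-74 + S)/(-573 + S))*3 = 3*(-74 + S)/(-573 + S))
m(2151) + D = 3*(-74 + 2151)/(-573 + 2151) + 3861767 = 3*2077/1578 + 3861767 = 3*(1/1578)*2077 + 3861767 = 2077/526 + 3861767 = 2031291519/526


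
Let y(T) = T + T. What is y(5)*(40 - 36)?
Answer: 40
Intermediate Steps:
y(T) = 2*T
y(5)*(40 - 36) = (2*5)*(40 - 36) = 10*4 = 40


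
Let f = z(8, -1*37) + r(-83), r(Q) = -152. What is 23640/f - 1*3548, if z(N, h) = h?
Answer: -231404/63 ≈ -3673.1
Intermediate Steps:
f = -189 (f = -1*37 - 152 = -37 - 152 = -189)
23640/f - 1*3548 = 23640/(-189) - 1*3548 = 23640*(-1/189) - 3548 = -7880/63 - 3548 = -231404/63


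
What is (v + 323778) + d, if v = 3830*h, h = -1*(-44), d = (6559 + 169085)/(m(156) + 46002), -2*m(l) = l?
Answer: 1884039083/3827 ≈ 4.9230e+5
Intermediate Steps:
m(l) = -l/2
d = 14637/3827 (d = (6559 + 169085)/(-½*156 + 46002) = 175644/(-78 + 46002) = 175644/45924 = 175644*(1/45924) = 14637/3827 ≈ 3.8247)
h = 44
v = 168520 (v = 3830*44 = 168520)
(v + 323778) + d = (168520 + 323778) + 14637/3827 = 492298 + 14637/3827 = 1884039083/3827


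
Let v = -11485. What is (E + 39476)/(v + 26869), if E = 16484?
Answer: 6995/1923 ≈ 3.6375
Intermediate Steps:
(E + 39476)/(v + 26869) = (16484 + 39476)/(-11485 + 26869) = 55960/15384 = 55960*(1/15384) = 6995/1923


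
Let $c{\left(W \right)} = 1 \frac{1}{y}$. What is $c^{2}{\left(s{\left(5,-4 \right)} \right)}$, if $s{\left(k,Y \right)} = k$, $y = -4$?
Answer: $\frac{1}{16} \approx 0.0625$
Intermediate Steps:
$c{\left(W \right)} = - \frac{1}{4}$ ($c{\left(W \right)} = 1 \frac{1}{-4} = 1 \left(- \frac{1}{4}\right) = - \frac{1}{4}$)
$c^{2}{\left(s{\left(5,-4 \right)} \right)} = \left(- \frac{1}{4}\right)^{2} = \frac{1}{16}$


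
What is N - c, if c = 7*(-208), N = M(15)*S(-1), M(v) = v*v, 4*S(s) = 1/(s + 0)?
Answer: 5599/4 ≈ 1399.8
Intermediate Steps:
S(s) = 1/(4*s) (S(s) = 1/(4*(s + 0)) = 1/(4*s))
M(v) = v²
N = -225/4 (N = 15²*((¼)/(-1)) = 225*((¼)*(-1)) = 225*(-¼) = -225/4 ≈ -56.250)
c = -1456
N - c = -225/4 - 1*(-1456) = -225/4 + 1456 = 5599/4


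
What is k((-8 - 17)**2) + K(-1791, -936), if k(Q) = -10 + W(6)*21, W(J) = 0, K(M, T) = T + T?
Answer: -1882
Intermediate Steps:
K(M, T) = 2*T
k(Q) = -10 (k(Q) = -10 + 0*21 = -10 + 0 = -10)
k((-8 - 17)**2) + K(-1791, -936) = -10 + 2*(-936) = -10 - 1872 = -1882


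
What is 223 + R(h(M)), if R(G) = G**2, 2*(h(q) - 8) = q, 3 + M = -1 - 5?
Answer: 941/4 ≈ 235.25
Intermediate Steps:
M = -9 (M = -3 + (-1 - 5) = -3 - 6 = -9)
h(q) = 8 + q/2
223 + R(h(M)) = 223 + (8 + (1/2)*(-9))**2 = 223 + (8 - 9/2)**2 = 223 + (7/2)**2 = 223 + 49/4 = 941/4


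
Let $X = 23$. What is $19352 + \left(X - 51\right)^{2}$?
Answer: $20136$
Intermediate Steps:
$19352 + \left(X - 51\right)^{2} = 19352 + \left(23 - 51\right)^{2} = 19352 + \left(-28\right)^{2} = 19352 + 784 = 20136$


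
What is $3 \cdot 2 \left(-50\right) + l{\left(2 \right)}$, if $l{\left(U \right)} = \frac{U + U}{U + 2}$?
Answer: $-299$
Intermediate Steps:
$l{\left(U \right)} = \frac{2 U}{2 + U}$
$3 \cdot 2 \left(-50\right) + l{\left(2 \right)} = 3 \cdot 2 \left(-50\right) + 2 \cdot 2 \frac{1}{2 + 2} = 6 \left(-50\right) + 2 \cdot 2 \cdot \frac{1}{4} = -300 + 2 \cdot 2 \cdot \frac{1}{4} = -300 + 1 = -299$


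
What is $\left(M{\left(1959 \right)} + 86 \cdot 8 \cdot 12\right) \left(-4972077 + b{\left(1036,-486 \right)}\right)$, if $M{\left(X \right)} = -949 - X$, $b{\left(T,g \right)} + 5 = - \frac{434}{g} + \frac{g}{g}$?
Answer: $- \frac{6461536312168}{243} \approx -2.6591 \cdot 10^{10}$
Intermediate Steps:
$b{\left(T,g \right)} = -4 - \frac{434}{g}$ ($b{\left(T,g \right)} = -5 - \left(\frac{434}{g} - \frac{g}{g}\right) = -5 + \left(- \frac{434}{g} + 1\right) = -5 + \left(1 - \frac{434}{g}\right) = -4 - \frac{434}{g}$)
$\left(M{\left(1959 \right)} + 86 \cdot 8 \cdot 12\right) \left(-4972077 + b{\left(1036,-486 \right)}\right) = \left(\left(-949 - 1959\right) + 86 \cdot 8 \cdot 12\right) \left(-4972077 - \left(4 + \frac{434}{-486}\right)\right) = \left(\left(-949 - 1959\right) + 688 \cdot 12\right) \left(-4972077 - \frac{755}{243}\right) = \left(-2908 + 8256\right) \left(-4972077 + \left(-4 + \frac{217}{243}\right)\right) = 5348 \left(-4972077 - \frac{755}{243}\right) = 5348 \left(- \frac{1208215466}{243}\right) = - \frac{6461536312168}{243}$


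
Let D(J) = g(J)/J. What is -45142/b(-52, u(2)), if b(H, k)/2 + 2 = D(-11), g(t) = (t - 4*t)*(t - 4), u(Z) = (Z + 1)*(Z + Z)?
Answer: -22571/43 ≈ -524.91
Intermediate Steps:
u(Z) = 2*Z*(1 + Z) (u(Z) = (1 + Z)*(2*Z) = 2*Z*(1 + Z))
g(t) = -3*t*(-4 + t) (g(t) = (-3*t)*(-4 + t) = -3*t*(-4 + t))
D(J) = 12 - 3*J (D(J) = (3*J*(4 - J))/J = 12 - 3*J)
b(H, k) = 86 (b(H, k) = -4 + 2*(12 - 3*(-11)) = -4 + 2*(12 + 33) = -4 + 2*45 = -4 + 90 = 86)
-45142/b(-52, u(2)) = -45142/86 = -45142*1/86 = -22571/43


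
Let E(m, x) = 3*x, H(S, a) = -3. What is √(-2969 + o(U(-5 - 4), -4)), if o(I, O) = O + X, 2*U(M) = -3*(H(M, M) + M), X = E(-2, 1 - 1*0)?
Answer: 3*I*√330 ≈ 54.498*I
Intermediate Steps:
X = 3 (X = 3*(1 - 1*0) = 3*(1 + 0) = 3*1 = 3)
U(M) = 9/2 - 3*M/2 (U(M) = (-3*(-3 + M))/2 = (9 - 3*M)/2 = 9/2 - 3*M/2)
o(I, O) = 3 + O (o(I, O) = O + 3 = 3 + O)
√(-2969 + o(U(-5 - 4), -4)) = √(-2969 + (3 - 4)) = √(-2969 - 1) = √(-2970) = 3*I*√330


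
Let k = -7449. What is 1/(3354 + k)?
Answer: -1/4095 ≈ -0.00024420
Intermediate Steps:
1/(3354 + k) = 1/(3354 - 7449) = 1/(-4095) = -1/4095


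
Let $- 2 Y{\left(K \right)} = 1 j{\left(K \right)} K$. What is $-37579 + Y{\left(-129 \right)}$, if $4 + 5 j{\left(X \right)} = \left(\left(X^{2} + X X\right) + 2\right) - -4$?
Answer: $\frac{1958923}{5} \approx 3.9178 \cdot 10^{5}$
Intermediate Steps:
$j{\left(X \right)} = \frac{2}{5} + \frac{2 X^{2}}{5}$ ($j{\left(X \right)} = - \frac{4}{5} + \frac{\left(\left(X^{2} + X X\right) + 2\right) - -4}{5} = - \frac{4}{5} + \frac{\left(\left(X^{2} + X^{2}\right) + 2\right) + 4}{5} = - \frac{4}{5} + \frac{\left(2 X^{2} + 2\right) + 4}{5} = - \frac{4}{5} + \frac{\left(2 + 2 X^{2}\right) + 4}{5} = - \frac{4}{5} + \frac{6 + 2 X^{2}}{5} = - \frac{4}{5} + \left(\frac{6}{5} + \frac{2 X^{2}}{5}\right) = \frac{2}{5} + \frac{2 X^{2}}{5}$)
$Y{\left(K \right)} = - \frac{K \left(\frac{2}{5} + \frac{2 K^{2}}{5}\right)}{2}$ ($Y{\left(K \right)} = - \frac{1 \left(\frac{2}{5} + \frac{2 K^{2}}{5}\right) K}{2} = - \frac{\left(\frac{2}{5} + \frac{2 K^{2}}{5}\right) K}{2} = - \frac{K \left(\frac{2}{5} + \frac{2 K^{2}}{5}\right)}{2}$)
$-37579 + Y{\left(-129 \right)} = -37579 - - \frac{129 \left(1 + \left(-129\right)^{2}\right)}{5} = -37579 - - \frac{129 \left(1 + 16641\right)}{5} = -37579 - \left(- \frac{129}{5}\right) 16642 = -37579 + \frac{2146818}{5} = \frac{1958923}{5}$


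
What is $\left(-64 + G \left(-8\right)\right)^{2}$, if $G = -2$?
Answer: $2304$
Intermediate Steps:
$\left(-64 + G \left(-8\right)\right)^{2} = \left(-64 - -16\right)^{2} = \left(-64 + 16\right)^{2} = \left(-48\right)^{2} = 2304$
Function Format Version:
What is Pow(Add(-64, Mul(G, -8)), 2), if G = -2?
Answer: 2304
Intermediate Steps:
Pow(Add(-64, Mul(G, -8)), 2) = Pow(Add(-64, Mul(-2, -8)), 2) = Pow(Add(-64, 16), 2) = Pow(-48, 2) = 2304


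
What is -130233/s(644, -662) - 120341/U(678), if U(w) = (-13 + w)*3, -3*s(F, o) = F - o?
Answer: 622279159/2605470 ≈ 238.84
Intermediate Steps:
s(F, o) = -F/3 + o/3 (s(F, o) = -(F - o)/3 = -F/3 + o/3)
U(w) = -39 + 3*w
-130233/s(644, -662) - 120341/U(678) = -130233/(-⅓*644 + (⅓)*(-662)) - 120341/(-39 + 3*678) = -130233/(-644/3 - 662/3) - 120341/(-39 + 2034) = -130233/(-1306/3) - 120341/1995 = -130233*(-3/1306) - 120341*1/1995 = 390699/1306 - 120341/1995 = 622279159/2605470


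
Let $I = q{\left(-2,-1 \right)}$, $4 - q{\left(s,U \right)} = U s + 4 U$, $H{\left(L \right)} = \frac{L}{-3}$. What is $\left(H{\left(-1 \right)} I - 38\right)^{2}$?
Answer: $1296$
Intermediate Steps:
$H{\left(L \right)} = - \frac{L}{3}$ ($H{\left(L \right)} = L \left(- \frac{1}{3}\right) = - \frac{L}{3}$)
$q{\left(s,U \right)} = 4 - 4 U - U s$ ($q{\left(s,U \right)} = 4 - \left(U s + 4 U\right) = 4 - \left(4 U + U s\right) = 4 - 4 U - U s$)
$I = 6$ ($I = 4 - -4 - \left(-1\right) \left(-2\right) = 4 + 4 - 2 = 6$)
$\left(H{\left(-1 \right)} I - 38\right)^{2} = \left(\left(- \frac{1}{3}\right) \left(-1\right) 6 - 38\right)^{2} = \left(\frac{1}{3} \cdot 6 - 38\right)^{2} = \left(2 - 38\right)^{2} = \left(-36\right)^{2} = 1296$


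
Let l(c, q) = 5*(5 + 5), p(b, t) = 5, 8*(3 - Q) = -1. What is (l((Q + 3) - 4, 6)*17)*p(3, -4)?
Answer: 4250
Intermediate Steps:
Q = 25/8 (Q = 3 - ⅛*(-1) = 3 + ⅛ = 25/8 ≈ 3.1250)
l(c, q) = 50 (l(c, q) = 5*10 = 50)
(l((Q + 3) - 4, 6)*17)*p(3, -4) = (50*17)*5 = 850*5 = 4250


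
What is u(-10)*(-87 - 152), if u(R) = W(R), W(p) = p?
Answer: 2390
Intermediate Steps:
u(R) = R
u(-10)*(-87 - 152) = -10*(-87 - 152) = -10*(-239) = 2390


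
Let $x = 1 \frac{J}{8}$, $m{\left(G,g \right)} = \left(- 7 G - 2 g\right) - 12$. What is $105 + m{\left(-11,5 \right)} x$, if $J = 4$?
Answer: $\frac{265}{2} \approx 132.5$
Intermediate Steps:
$m{\left(G,g \right)} = -12 - 7 G - 2 g$
$x = \frac{1}{2}$ ($x = 1 \cdot \frac{4}{8} = 1 \cdot 4 \cdot \frac{1}{8} = 1 \cdot \frac{1}{2} = \frac{1}{2} \approx 0.5$)
$105 + m{\left(-11,5 \right)} x = 105 + \left(-12 - -77 - 10\right) \frac{1}{2} = 105 + \left(-12 + 77 - 10\right) \frac{1}{2} = 105 + 55 \cdot \frac{1}{2} = 105 + \frac{55}{2} = \frac{265}{2}$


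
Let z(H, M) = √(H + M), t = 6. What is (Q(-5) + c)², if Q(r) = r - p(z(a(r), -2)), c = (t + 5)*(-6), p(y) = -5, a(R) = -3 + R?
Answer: 4356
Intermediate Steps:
c = -66 (c = (6 + 5)*(-6) = 11*(-6) = -66)
Q(r) = 5 + r (Q(r) = r - 1*(-5) = r + 5 = 5 + r)
(Q(-5) + c)² = ((5 - 5) - 66)² = (0 - 66)² = (-66)² = 4356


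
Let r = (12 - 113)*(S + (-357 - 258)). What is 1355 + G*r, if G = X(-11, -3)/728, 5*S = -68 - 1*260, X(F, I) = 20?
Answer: 590313/182 ≈ 3243.5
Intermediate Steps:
S = -328/5 (S = (-68 - 1*260)/5 = (-68 - 260)/5 = (⅕)*(-328) = -328/5 ≈ -65.600)
r = 343703/5 (r = (12 - 113)*(-328/5 + (-357 - 258)) = -101*(-328/5 - 615) = -101*(-3403/5) = 343703/5 ≈ 68741.)
G = 5/182 (G = 20/728 = 20*(1/728) = 5/182 ≈ 0.027473)
1355 + G*r = 1355 + (5/182)*(343703/5) = 1355 + 343703/182 = 590313/182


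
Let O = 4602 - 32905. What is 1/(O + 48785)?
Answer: 1/20482 ≈ 4.8823e-5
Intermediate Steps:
O = -28303
1/(O + 48785) = 1/(-28303 + 48785) = 1/20482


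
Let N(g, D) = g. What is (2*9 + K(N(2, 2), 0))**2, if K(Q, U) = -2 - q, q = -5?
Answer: 441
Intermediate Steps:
K(Q, U) = 3 (K(Q, U) = -2 - 1*(-5) = -2 + 5 = 3)
(2*9 + K(N(2, 2), 0))**2 = (2*9 + 3)**2 = (18 + 3)**2 = 21**2 = 441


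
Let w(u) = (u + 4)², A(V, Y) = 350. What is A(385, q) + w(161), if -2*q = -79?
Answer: 27575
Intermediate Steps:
q = 79/2 (q = -½*(-79) = 79/2 ≈ 39.500)
w(u) = (4 + u)²
A(385, q) + w(161) = 350 + (4 + 161)² = 350 + 165² = 350 + 27225 = 27575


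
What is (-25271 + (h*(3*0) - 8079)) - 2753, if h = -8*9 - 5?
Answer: -36103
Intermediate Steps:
h = -77 (h = -72 - 5 = -77)
(-25271 + (h*(3*0) - 8079)) - 2753 = (-25271 + (-231*0 - 8079)) - 2753 = (-25271 + (-77*0 - 8079)) - 2753 = (-25271 + (0 - 8079)) - 2753 = (-25271 - 8079) - 2753 = -33350 - 2753 = -36103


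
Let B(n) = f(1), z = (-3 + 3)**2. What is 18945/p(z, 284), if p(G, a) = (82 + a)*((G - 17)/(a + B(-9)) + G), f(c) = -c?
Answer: -1787145/2074 ≈ -861.69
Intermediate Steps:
z = 0 (z = 0**2 = 0)
B(n) = -1 (B(n) = -1*1 = -1)
p(G, a) = (82 + a)*(G + (-17 + G)/(-1 + a)) (p(G, a) = (82 + a)*((G - 17)/(a - 1) + G) = (82 + a)*((-17 + G)/(-1 + a) + G) = (82 + a)*(G + (-17 + G)/(-1 + a)))
18945/p(z, 284) = 18945/(((-1394 - 17*284 + 0*284**2 + 82*0*284)/(-1 + 284))) = 18945/(((-1394 - 4828 + 0*80656 + 0)/283)) = 18945/(((-1394 - 4828 + 0 + 0)/283)) = 18945/(((1/283)*(-6222))) = 18945/(-6222/283) = 18945*(-283/6222) = -1787145/2074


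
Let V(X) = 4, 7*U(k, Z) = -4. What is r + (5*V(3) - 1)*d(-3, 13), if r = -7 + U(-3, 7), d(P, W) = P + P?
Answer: -851/7 ≈ -121.57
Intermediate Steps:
d(P, W) = 2*P
U(k, Z) = -4/7 (U(k, Z) = (⅐)*(-4) = -4/7)
r = -53/7 (r = -7 - 4/7 = -53/7 ≈ -7.5714)
r + (5*V(3) - 1)*d(-3, 13) = -53/7 + (5*4 - 1)*(2*(-3)) = -53/7 + (20 - 1)*(-6) = -53/7 + 19*(-6) = -53/7 - 114 = -851/7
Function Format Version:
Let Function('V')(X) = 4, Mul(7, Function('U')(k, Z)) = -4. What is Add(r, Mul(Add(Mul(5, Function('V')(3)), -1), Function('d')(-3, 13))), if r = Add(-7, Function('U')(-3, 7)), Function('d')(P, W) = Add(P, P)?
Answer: Rational(-851, 7) ≈ -121.57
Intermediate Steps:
Function('d')(P, W) = Mul(2, P)
Function('U')(k, Z) = Rational(-4, 7) (Function('U')(k, Z) = Mul(Rational(1, 7), -4) = Rational(-4, 7))
r = Rational(-53, 7) (r = Add(-7, Rational(-4, 7)) = Rational(-53, 7) ≈ -7.5714)
Add(r, Mul(Add(Mul(5, Function('V')(3)), -1), Function('d')(-3, 13))) = Add(Rational(-53, 7), Mul(Add(Mul(5, 4), -1), Mul(2, -3))) = Add(Rational(-53, 7), Mul(Add(20, -1), -6)) = Add(Rational(-53, 7), Mul(19, -6)) = Add(Rational(-53, 7), -114) = Rational(-851, 7)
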